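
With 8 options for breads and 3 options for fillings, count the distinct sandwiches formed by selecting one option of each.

By the multiplication principle: 8 x 3.

Final answer: 24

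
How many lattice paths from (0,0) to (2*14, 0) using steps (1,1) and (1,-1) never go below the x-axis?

Total monotonic paths to (14,14): C(28,14) = 40116600.
By the reflection principle, paths that go above the diagonal number C(28,15) = 37442160.
Valid Dyck paths: 40116600 - 37442160.
(Equivalently, C_{14} = C(28,14)/15 = 40116600/15.)

Final answer: C_{14} = 2674440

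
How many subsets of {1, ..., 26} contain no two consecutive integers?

Let a(n) count such subsets of {1, ..., n}. Either n is excluded (a(n-1) ways) or n is included, forcing n-1 out (a(n-2) ways), so a(n) = a(n-1) + a(n-2) with a(1)=2, a(2)=3.
Iterating the recurrence: a(1)=2, a(2)=3, a(3)=5, a(4)=8, a(5)=13, a(6)=21, a(7)=34, a(8)=55, a(9)=89, a(10)=144, a(11)=233, a(12)=377, a(13)=610, a(14)=987, a(15)=1597, a(16)=2584, a(17)=4181, a(18)=6765, a(19)=10946, a(20)=17711, a(21)=28657, a(22)=46368, a(23)=75025, a(24)=121393, a(25)=196418, a(26)=317811.

Final answer: 317811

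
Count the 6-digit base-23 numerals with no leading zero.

Leading digit: 22 options (nonzero). Other 5 digit(s): 23 options each.
Total: 22 x 23^5.

Final answer: 141599546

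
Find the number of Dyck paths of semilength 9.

Total monotonic paths to (9,9): C(18,9) = 48620.
Paths that cross above y=x (reflection bijection): C(18,10) = 43758.
Valid Dyck paths: 48620 - 43758.
(Check: C(18,9) - C(18,10) = C(18,9)/10, the Catalan number C_{9}.)

Final answer: C_{9} = 4862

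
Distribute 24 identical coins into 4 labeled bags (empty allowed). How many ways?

Stars and bars: C(n+k-1, k-1) = C(27,3).

Final answer: C(27,3) = 2925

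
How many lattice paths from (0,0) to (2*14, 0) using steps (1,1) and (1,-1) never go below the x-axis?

Total monotonic paths to (14,14): C(28,14) = 40116600.
By the reflection principle, paths that go above the diagonal number C(28,15) = 37442160.
Valid Dyck paths: 40116600 - 37442160.
(This is the Catalan number C_{14}.)

Final answer: C_{14} = 2674440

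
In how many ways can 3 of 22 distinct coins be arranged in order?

P(22,3) = 22!/(22-3)! = 22!/19!.

Final answer: P(22,3) = 9240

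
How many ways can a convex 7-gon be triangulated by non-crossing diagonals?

This is counted by the nth Catalan number C_n. Here n = 7 - 2 = 5.
C_n = C(2n,n) - C(2n,n+1), so C_{5} = C(10,5) - C(10,6) = 252 - 210.

Final answer: C_{5} = 42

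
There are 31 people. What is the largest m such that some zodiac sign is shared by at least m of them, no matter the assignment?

There are 12 possible values for zodiac sign. With 31 people and 12 categories, by pigeonhole: ceiling(31/12).

Final answer: 3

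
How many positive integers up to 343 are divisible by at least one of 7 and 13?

Multiples of 7: 49. Multiples of 13: 26. Of both (lcm=91): 3.
By inclusion-exclusion: 49 + 26 - 3.

Final answer: 72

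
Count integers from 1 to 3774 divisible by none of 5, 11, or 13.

|div by 5|=754, |div by 11|=343, |div by 13|=290.
|div by 5&11|=68, |div by 5&13|=58, |div by 11&13|=26, |div by all|=5.
By inclusion-exclusion, divisible by at least one: 754+343+290-68-58-26+5 = 1240.
Not divisible by any: 3774 - 1240.

Final answer: 2534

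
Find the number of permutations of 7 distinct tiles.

The number of ways to arrange 7 distinct objects is 7!.

Final answer: 7! = 5040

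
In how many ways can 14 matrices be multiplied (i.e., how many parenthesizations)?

This is counted by the nth Catalan number C_n. Here n = 14 - 1 = 13.
C_n = (2n)!/(n!(n+1)!), so C_{13} = 26!/(13! x 14!) = C(26,13)/14 = 10400600/14.

Final answer: C_{13} = 742900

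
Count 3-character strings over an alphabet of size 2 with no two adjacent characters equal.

First character: 2 choices. Each subsequent: 1 choices (must differ from the previous one).
Total: 2 x 1^2.

Final answer: 2 x 1^{2} = 2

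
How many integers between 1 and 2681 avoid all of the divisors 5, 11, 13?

|div by 5|=536, |div by 11|=243, |div by 13|=206.
|div by 5&11|=48, |div by 5&13|=41, |div by 11&13|=18, |div by all|=3.
By inclusion-exclusion, divisible by at least one: 536+243+206-48-41-18+3 = 881.
Not divisible by any: 2681 - 881.

Final answer: 1800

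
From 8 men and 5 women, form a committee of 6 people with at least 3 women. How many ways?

Sum over valid woman counts:
C(5,3)C(8,3) = 560
C(5,4)C(8,2) = 140
C(5,5)C(8,1) = 8
Total: 560 + 140 + 8.

Final answer: 708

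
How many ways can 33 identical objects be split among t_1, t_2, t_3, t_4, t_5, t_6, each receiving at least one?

Substitute t'_i = t_i - 1 (so t'_i >= 0). Then sum t'_i = 33 - 6 = 27.
Stars and bars: C(27+6-1, 6-1) = C(32,5).

Final answer: C(32,5) = 201376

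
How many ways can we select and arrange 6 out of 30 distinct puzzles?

P(30,6) = 30!/(30-6)! = 30!/24!.

Final answer: P(30,6) = 427518000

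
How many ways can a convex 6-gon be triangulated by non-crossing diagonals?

The structures are counted by the Catalan number C_n. Here n = 6 - 2 = 4.
Using C_0 = 1 and C_(k+1) = C_k x 2(2k+1)/(k+2), build up term by term: C_1=1, C_2=2, C_3=5, C_4=14.

Final answer: C_{4} = 14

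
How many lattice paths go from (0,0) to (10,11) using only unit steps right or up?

Each path has 10 right steps and 11 up steps in some order (21 steps total).
Choose which 11 of the 21 steps are up: C(21,11).

Final answer: C(21,11) = 352716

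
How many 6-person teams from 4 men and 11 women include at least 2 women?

Sum over valid woman counts:
C(11,2)C(4,4) = 55
C(11,3)C(4,3) = 660
C(11,4)C(4,2) = 1980
C(11,5)C(4,1) = 1848
C(11,6)C(4,0) = 462
Total: 55 + 660 + 1980 + 1848 + 462.

Final answer: 5005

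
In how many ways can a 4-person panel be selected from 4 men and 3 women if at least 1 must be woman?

Sum over valid woman counts:
C(3,1)C(4,3) = 12
C(3,2)C(4,2) = 18
C(3,3)C(4,1) = 4
Total: 12 + 18 + 4.

Final answer: 34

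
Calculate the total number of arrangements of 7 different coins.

The number of ways to arrange 7 distinct objects is 7!.

Final answer: 7! = 5040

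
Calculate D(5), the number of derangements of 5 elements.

D(n) = (n-1)(D(n-1) + D(n-2)), D(0)=1, D(1)=0.
D(2) = 1 x (0 + 1) = 1
D(3) = 2 x (1 + 0) = 2
D(4) = 3 x (2 + 1) = 9
D(5) = 4 x (D(4) + D(3)) = 4 x (9 + 2)

Final answer: D(5) = 44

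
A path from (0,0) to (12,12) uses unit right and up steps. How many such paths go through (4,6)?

Paths (0,0)->(4,6): C(10,6) = 210.
Paths (4,6)->(12,12): C(14,6) = 3003.
By multiplication principle: 210 x 3003.

Final answer: 630630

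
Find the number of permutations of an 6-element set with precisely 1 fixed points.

Choose which 1 elements are fixed: C(6,1) = 6.
Derange the remaining 5 using D(j) = (j-1)(D(j-1) + D(j-2)), D(0)=1, D(1)=0: D(2)=1, D(3)=2, D(4)=9, D(5)=44.
Total: 6 x 44.

Final answer: C(6,1) D(5) = 264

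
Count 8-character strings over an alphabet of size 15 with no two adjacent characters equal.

First character: 15 choices. Each subsequent: 14 choices (must differ from the previous one).
Total: 15 x 14^7.

Final answer: 15 x 14^{7} = 1581202560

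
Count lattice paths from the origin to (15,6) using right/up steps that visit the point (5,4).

Paths (0,0)->(5,4): C(9,4) = 126.
Paths (5,4)->(15,6): C(12,2) = 66.
By multiplication principle: 126 x 66.

Final answer: 8316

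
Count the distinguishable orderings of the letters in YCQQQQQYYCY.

Letters (C:2, Q:5, Y:4). Total letters: 11.
Permutations = 11!/(5! x 4! x 2!).

Final answer: 6930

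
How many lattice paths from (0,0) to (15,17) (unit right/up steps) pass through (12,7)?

Paths (0,0)->(12,7): C(19,7) = 50388.
Paths (12,7)->(15,17): C(13,10) = 286.
By multiplication principle: 50388 x 286.

Final answer: 14410968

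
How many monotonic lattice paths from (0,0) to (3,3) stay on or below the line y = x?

Total monotonic paths to (3,3): C(6,3) = 20.
A path is bad iff it touches y = x + 1; reflecting its initial segment maps bad paths bijectively onto all paths to (2,4), of which there are C(6,4) = 15.
Valid Dyck paths: 20 - 15.
(Check: C(6,3) - C(6,4) = C(6,3)/4, the Catalan number C_{3}.)

Final answer: C_{3} = 5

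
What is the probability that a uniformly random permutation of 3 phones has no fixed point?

Use the recurrence D(n) = (n-1)(D(n-1) + D(n-2)) with D(0)=1, D(1)=0.
Building up: D(2)=1, D(3)=2.
Total arrangements: 3! = 6.
Probability = D(3)/3! = 1/3.

Final answer: D(3)/3! = 2/6 = 0.333333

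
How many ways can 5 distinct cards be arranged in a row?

The number of ways to arrange 5 distinct objects is 5!.

Final answer: 5! = 120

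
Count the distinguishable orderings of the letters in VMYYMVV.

Letters (M:2, V:3, Y:2). Total letters: 7.
Permutations = 7!/(3! x 2! x 2!).

Final answer: 210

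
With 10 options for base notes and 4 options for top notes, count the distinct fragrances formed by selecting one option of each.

By the multiplication principle: 10 x 4.

Final answer: 40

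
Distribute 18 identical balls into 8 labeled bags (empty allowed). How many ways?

Stars and bars: C(n+k-1, k-1) = C(25,7).

Final answer: C(25,7) = 480700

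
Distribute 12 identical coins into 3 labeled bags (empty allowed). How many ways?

Stars and bars: C(n+k-1, k-1) = C(14,2).

Final answer: C(14,2) = 91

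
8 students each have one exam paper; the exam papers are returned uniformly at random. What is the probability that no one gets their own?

D(n) = (n-1)(D(n-1) + D(n-2)), D(0)=1, D(1)=0.
Building up: D(2)=1, D(3)=2, D(4)=9, D(5)=44, D(6)=265, D(7)=1854, D(8)=14833.
Total arrangements: 8! = 40320.
Probability = D(8)/8! = 2119/5760.

Final answer: D(8)/8! = 14833/40320 = 0.367882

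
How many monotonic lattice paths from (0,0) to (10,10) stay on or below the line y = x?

Total monotonic paths to (10,10): C(20,10) = 184756.
By the reflection principle, paths that go above the diagonal number C(20,11) = 167960.
Valid Dyck paths: 184756 - 167960.
(Check: C(20,10) - C(20,11) = C(20,10)/11, the Catalan number C_{10}.)

Final answer: C_{10} = 16796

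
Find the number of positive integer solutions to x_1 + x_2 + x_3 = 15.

Substitute x'_i = x_i - 1 (so x'_i >= 0). Then sum x'_i = 15 - 3 = 12.
Stars and bars: C(12+3-1, 3-1) = C(14,2).

Final answer: C(14,2) = 91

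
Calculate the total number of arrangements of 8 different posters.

The number of ways to arrange 8 distinct objects is 8!.

Final answer: 8! = 40320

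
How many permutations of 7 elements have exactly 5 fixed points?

Choose which 5 elements are fixed: C(7,5) = 21.
Derange the remaining 2 using D(j) = (j-1)(D(j-1) + D(j-2)), D(0)=1, D(1)=0: D(2)=1.
Total: 21 x 1.

Final answer: C(7,5) D(2) = 21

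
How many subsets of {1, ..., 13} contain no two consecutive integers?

Let a(n) count such subsets of {1, ..., n}. Either n is excluded (a(n-1) ways) or n is included, forcing n-1 out (a(n-2) ways), so a(n) = a(n-1) + a(n-2) with a(1)=2, a(2)=3.
Computing successive values: a(1)=2, a(2)=3, a(3)=5, a(4)=8, a(5)=13, a(6)=21, a(7)=34, a(8)=55, a(9)=89, a(10)=144, a(11)=233, a(12)=377, a(13)=610.

Final answer: 610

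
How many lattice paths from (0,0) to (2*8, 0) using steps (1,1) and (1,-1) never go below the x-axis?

Total monotonic paths to (8,8): C(16,8) = 12870.
Paths that cross above y=x (reflection bijection): C(16,9) = 11440.
Valid Dyck paths: 12870 - 11440.
(These counts are the Catalan numbers.)

Final answer: C_{8} = 1430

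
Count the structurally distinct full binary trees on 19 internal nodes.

This is counted by the nth Catalan number C_n. Here n = 19.
C_n = (2n)!/(n!(n+1)!), so C_{19} = 38!/(19! x 20!) = C(38,19)/20 = 35345263800/20.

Final answer: C_{19} = 1767263190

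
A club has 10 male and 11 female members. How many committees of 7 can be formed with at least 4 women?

Sum over valid woman counts:
C(11,4)C(10,3) = 39600
C(11,5)C(10,2) = 20790
C(11,6)C(10,1) = 4620
C(11,7)C(10,0) = 330
Total: 39600 + 20790 + 4620 + 330.

Final answer: 65340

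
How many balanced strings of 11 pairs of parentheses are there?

This is a standard Catalan-number count: the answer is C_n. Here n = 11 (pairs).
C_n = (2n)!/(n!(n+1)!), so C_{11} = 22!/(11! x 12!) = C(22,11)/12 = 705432/12.

Final answer: C_{11} = 58786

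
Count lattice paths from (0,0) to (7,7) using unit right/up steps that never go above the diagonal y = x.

Total monotonic paths to (7,7): C(14,7) = 3432.
Paths that cross above y=x (reflection bijection): C(14,8) = 3003.
Valid Dyck paths: 3432 - 3003.
(Check: C(14,7) - C(14,8) = C(14,7)/8, the Catalan number C_{7}.)

Final answer: C_{7} = 429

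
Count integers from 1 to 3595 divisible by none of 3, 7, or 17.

|div by 3|=1198, |div by 7|=513, |div by 17|=211.
|div by 3&7|=171, |div by 3&17|=70, |div by 7&17|=30, |div by all|=10.
By inclusion-exclusion, divisible by at least one: 1198+513+211-171-70-30+10 = 1661.
Not divisible by any: 3595 - 1661.

Final answer: 1934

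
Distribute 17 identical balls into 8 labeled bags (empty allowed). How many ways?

Stars and bars: C(n+k-1, k-1) = C(24,7).

Final answer: C(24,7) = 346104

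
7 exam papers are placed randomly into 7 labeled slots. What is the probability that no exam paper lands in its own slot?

Derangements satisfy D(n) = (n-1)(D(n-1) + D(n-2)), starting from D(0)=1, D(1)=0.
Building up: D(2)=1, D(3)=2, D(4)=9, D(5)=44, D(6)=265, D(7)=1854.
Total arrangements: 7! = 5040.
Probability = D(7)/7! = 103/280.

Final answer: D(7)/7! = 1854/5040 = 0.367857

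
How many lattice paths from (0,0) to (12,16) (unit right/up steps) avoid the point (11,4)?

Total paths to (12,16): C(28,16) = 30421755.
Paths through (11,4): C(15,4) x C(13,12) = 17745.
Avoiding (11,4): 30421755 - 17745.

Final answer: 30404010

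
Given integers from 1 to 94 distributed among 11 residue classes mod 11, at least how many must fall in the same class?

By pigeonhole with 94 objects and 11 categories: ceiling(94/11).

Final answer: 9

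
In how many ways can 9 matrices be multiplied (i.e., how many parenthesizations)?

The structures are counted by the Catalan number C_n. Here n = 9 - 1 = 8.
C_n = C(2n,n)/(n+1), so C_{8} = C(16,8)/9 = 12870/9.

Final answer: C_{8} = 1430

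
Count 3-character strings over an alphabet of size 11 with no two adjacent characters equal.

First character: 11 choices. Each subsequent: 10 choices (must differ from the previous one).
Total: 11 x 10^2.

Final answer: 11 x 10^{2} = 1100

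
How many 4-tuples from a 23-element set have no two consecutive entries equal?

Let g(n) count such strings. g(1) = 23, and each valid string of length n-1 extends in 22 ways (any symbol but the last), so g(n) = 22 g(n-1).
Total: g(4) = 23 x 22^3.

Final answer: 23 x 22^{3} = 244904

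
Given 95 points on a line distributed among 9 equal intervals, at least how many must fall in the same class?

By pigeonhole with 95 objects and 9 categories: ceiling(95/9).

Final answer: 11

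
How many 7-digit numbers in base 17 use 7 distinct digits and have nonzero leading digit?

First digit: 16 (nonzero). Second: 16 (not first). Third: 15, etc.
Total: 16 x 16 x 15 x 14 x 13 x 12 x 11.

Final answer: 92252160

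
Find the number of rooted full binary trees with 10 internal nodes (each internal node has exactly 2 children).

This is counted by the nth Catalan number C_n. Here n = 10.
C_n = C(2n,n)/(n+1), so C_{10} = C(20,10)/11 = 184756/11.

Final answer: C_{10} = 16796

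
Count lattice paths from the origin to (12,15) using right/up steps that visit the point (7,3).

Paths (0,0)->(7,3): C(10,3) = 120.
Paths (7,3)->(12,15): C(17,12) = 6188.
By multiplication principle: 120 x 6188.

Final answer: 742560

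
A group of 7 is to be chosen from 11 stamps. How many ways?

C(11,7) = 11!/(7! x 4!).

Final answer: \binom{11}{7} = 330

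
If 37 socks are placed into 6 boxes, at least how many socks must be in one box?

By the pigeonhole principle: ceiling(37/6).

Final answer: 7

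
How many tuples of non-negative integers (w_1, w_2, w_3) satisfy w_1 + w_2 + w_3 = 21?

Stars and bars with 21 stars and 2 bars:
C(21+3-1, 3-1) = C(23,2).

Final answer: C(23,2) = 253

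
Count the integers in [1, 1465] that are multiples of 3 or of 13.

Multiples of 3: 488. Multiples of 13: 112. Of both (lcm=39): 37.
By inclusion-exclusion: 488 + 112 - 37.

Final answer: 563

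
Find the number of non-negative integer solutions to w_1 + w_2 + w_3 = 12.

Stars and bars with 12 stars and 2 bars:
C(12+3-1, 3-1) = C(14,2).

Final answer: C(14,2) = 91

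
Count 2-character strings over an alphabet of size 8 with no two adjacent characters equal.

Let g(n) count such strings. g(1) = 8, and each valid string of length n-1 extends in 7 ways (any symbol but the last), so g(n) = 7 g(n-1).
Total: g(2) = 8 x 7^1.

Final answer: 8 x 7^{1} = 56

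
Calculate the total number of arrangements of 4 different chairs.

The number of ways to arrange 4 distinct objects is 4!.

Final answer: 4! = 24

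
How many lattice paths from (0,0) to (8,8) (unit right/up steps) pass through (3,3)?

Paths (0,0)->(3,3): C(6,3) = 20.
Paths (3,3)->(8,8): C(10,5) = 252.
By multiplication principle: 20 x 252.

Final answer: 5040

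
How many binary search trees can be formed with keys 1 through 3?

This is a standard Catalan-number count: the answer is C_n. Here n = 3.
C_n = (2n)!/(n!(n+1)!), so C_{3} = 6!/(3! x 4!) = C(6,3)/4 = 20/4.

Final answer: C_{3} = 5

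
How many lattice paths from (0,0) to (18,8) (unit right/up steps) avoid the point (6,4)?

Total paths to (18,8): C(26,8) = 1562275.
Paths through (6,4): C(10,4) x C(16,4) = 382200.
Avoiding (6,4): 1562275 - 382200.

Final answer: 1180075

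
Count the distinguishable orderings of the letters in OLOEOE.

Letters (E:2, L:1, O:3). Total letters: 6.
Permutations = 6!/(3! x 2!).

Final answer: 60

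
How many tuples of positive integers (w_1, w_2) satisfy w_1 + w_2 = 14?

Substitute w'_i = w_i - 1 (so w'_i >= 0). Then sum w'_i = 14 - 2 = 12.
Stars and bars: C(12+2-1, 2-1) = C(13,1).

Final answer: C(13,1) = 13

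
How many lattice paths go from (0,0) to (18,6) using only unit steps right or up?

Each path has 18 right steps and 6 up steps in some order (24 steps total).
Choose which 6 of the 24 steps are up: C(24,6).

Final answer: C(24,6) = 134596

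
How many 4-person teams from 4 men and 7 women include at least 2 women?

Sum over valid woman counts:
C(7,2)C(4,2) = 126
C(7,3)C(4,1) = 140
C(7,4)C(4,0) = 35
Total: 126 + 140 + 35.

Final answer: 301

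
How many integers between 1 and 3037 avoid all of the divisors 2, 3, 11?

|div by 2|=1518, |div by 3|=1012, |div by 11|=276.
|div by 2&3|=506, |div by 2&11|=138, |div by 3&11|=92, |div by all|=46.
By inclusion-exclusion, divisible by at least one: 1518+1012+276-506-138-92+46 = 2116.
Not divisible by any: 3037 - 2116.

Final answer: 921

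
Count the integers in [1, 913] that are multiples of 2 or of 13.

Multiples of 2: 456. Multiples of 13: 70. Of both (lcm=26): 35.
By inclusion-exclusion: 456 + 70 - 35.

Final answer: 491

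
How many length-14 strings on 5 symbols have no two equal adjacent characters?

First character: 5 choices. Each subsequent: 4 choices (must differ from the previous one).
Total: 5 x 4^13.

Final answer: 5 x 4^{13} = 335544320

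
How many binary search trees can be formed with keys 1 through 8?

This is a standard Catalan-number count: the answer is C_n. Here n = 8.
C_n = C(2n,n)/(n+1), so C_{8} = C(16,8)/9 = 12870/9.

Final answer: C_{8} = 1430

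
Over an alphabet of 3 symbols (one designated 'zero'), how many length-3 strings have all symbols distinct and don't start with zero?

The leading digit has 2 choices (anything but zero); the next has 2 (anything but the first), then 1, and so on, one fewer each time.
Total: 2 x 2 x 1.

Final answer: 4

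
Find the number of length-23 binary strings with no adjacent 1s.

Let a(n) count valid strings. If the last bit is 0 the prefix is any valid string of length n-1; if it is 1 the string must end in 01 with a valid prefix of length n-2. So a(n) = a(n-1) + a(n-2), a(1)=2, a(2)=3.
Computing successive values: a(1)=2, a(2)=3, a(3)=5, a(4)=8, a(5)=13, a(6)=21, a(7)=34, a(8)=55, a(9)=89, a(10)=144, a(11)=233, a(12)=377, a(13)=610, a(14)=987, a(15)=1597, a(16)=2584, a(17)=4181, a(18)=6765, a(19)=10946, a(20)=17711, a(21)=28657, a(22)=46368, a(23)=75025.

Final answer: 75025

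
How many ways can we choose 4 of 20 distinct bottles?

C(20,4) = 20!/(4! x (20-4)!).

Final answer: C(20,4) = 4845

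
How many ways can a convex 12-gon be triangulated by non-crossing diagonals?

This is counted by the nth Catalan number C_n. Here n = 12 - 2 = 10.
C_n = (2n)!/(n!(n+1)!), so C_{10} = 20!/(10! x 11!) = C(20,10)/11 = 184756/11.

Final answer: C_{10} = 16796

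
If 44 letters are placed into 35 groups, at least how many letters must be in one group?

By the pigeonhole principle: ceiling(44/35).

Final answer: 2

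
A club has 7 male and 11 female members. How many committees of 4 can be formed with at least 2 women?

Sum over valid woman counts:
C(11,2)C(7,2) = 1155
C(11,3)C(7,1) = 1155
C(11,4)C(7,0) = 330
Total: 1155 + 1155 + 330.

Final answer: 2640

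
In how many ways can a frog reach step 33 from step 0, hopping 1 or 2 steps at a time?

Let f(n) be the number of climbs. Removing the last move (1 or 2 steps) gives f(n) = f(n-1) + f(n-2); base cases f(1)=1, f(2)=2.
Iterating the recurrence: f(1)=1, f(2)=2, f(3)=3, f(4)=5, f(5)=8, f(6)=13, f(7)=21, f(8)=34, f(9)=55, f(10)=89, f(11)=144, f(12)=233, f(13)=377, f(14)=610, f(15)=987, f(16)=1597, f(17)=2584, f(18)=4181, f(19)=6765, f(20)=10946, f(21)=17711, f(22)=28657, f(23)=46368, f(24)=75025, f(25)=121393, f(26)=196418, f(27)=317811, f(28)=514229, f(29)=832040, f(30)=1346269, f(31)=2178309, f(32)=3524578, f(33)=5702887.

Final answer: 5702887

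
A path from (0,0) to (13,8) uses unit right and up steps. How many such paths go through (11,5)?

Paths (0,0)->(11,5): C(16,5) = 4368.
Paths (11,5)->(13,8): C(5,3) = 10.
By multiplication principle: 4368 x 10.

Final answer: 43680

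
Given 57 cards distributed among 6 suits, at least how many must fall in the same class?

By pigeonhole with 57 objects and 6 categories: ceiling(57/6).

Final answer: 10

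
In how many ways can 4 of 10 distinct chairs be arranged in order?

P(10,4) = 10!/(10-4)! = 10!/6!.

Final answer: P(10,4) = 5040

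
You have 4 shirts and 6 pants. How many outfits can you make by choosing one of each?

By the multiplication principle: 4 x 6.

Final answer: 24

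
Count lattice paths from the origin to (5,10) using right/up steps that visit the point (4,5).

Paths (0,0)->(4,5): C(9,5) = 126.
Paths (4,5)->(5,10): C(6,5) = 6.
By multiplication principle: 126 x 6.

Final answer: 756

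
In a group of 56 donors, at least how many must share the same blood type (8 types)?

There are 8 possible values for blood type (8 types). With 56 donors and 8 categories, by pigeonhole: ceiling(56/8).

Final answer: 7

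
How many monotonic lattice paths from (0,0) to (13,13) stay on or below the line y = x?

Total monotonic paths to (13,13): C(26,13) = 10400600.
A path is bad iff it touches y = x + 1; reflecting its initial segment maps bad paths bijectively onto all paths to (12,14), of which there are C(26,14) = 9657700.
Valid Dyck paths: 10400600 - 9657700.
(This is the Catalan number C_{13}.)

Final answer: C_{13} = 742900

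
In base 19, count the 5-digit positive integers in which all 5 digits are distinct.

First digit: 18 (nonzero). Second: 18 (not first). Third: 17, etc.
Total: 18 x 18 x 17 x 16 x 15.

Final answer: 1321920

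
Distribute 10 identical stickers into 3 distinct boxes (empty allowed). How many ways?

Stars and bars: C(n+k-1, k-1) = C(12,2).

Final answer: C(12,2) = 66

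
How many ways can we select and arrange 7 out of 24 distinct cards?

P(24,7) = 24!/(24-7)! = 24!/17!.

Final answer: P(24,7) = 1744364160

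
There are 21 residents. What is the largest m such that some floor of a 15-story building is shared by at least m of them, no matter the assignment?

There are 15 possible values for floor of a 15-story building. With 21 residents and 15 categories, by pigeonhole: ceiling(21/15).

Final answer: 2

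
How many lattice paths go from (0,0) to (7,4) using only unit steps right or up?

Each path has 7 right steps and 4 up steps in some order (11 steps total).
Choose which 4 of the 11 steps are up: C(11,4).

Final answer: C(11,4) = 330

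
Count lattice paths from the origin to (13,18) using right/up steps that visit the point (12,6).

Paths (0,0)->(12,6): C(18,6) = 18564.
Paths (12,6)->(13,18): C(13,12) = 13.
By multiplication principle: 18564 x 13.

Final answer: 241332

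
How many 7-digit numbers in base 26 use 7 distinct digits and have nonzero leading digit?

First digit: 25 (nonzero). Second: 25 (not first). Third: 24, etc.
Total: 25 x 25 x 24 x 23 x 22 x 21 x 20.

Final answer: 3187800000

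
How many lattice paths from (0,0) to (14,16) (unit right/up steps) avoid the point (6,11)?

Total paths to (14,16): C(30,16) = 145422675.
Paths through (6,11): C(17,11) x C(13,5) = 15927912.
Avoiding (6,11): 145422675 - 15927912.

Final answer: 129494763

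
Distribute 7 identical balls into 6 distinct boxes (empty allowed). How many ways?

Stars and bars: C(n+k-1, k-1) = C(12,5).

Final answer: C(12,5) = 792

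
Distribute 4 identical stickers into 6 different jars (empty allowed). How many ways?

Stars and bars: C(n+k-1, k-1) = C(9,5).

Final answer: C(9,5) = 126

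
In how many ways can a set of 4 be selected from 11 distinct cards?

C(11,4) = 11!/(4! x (11-4)!).

Final answer: C(11,4) = 330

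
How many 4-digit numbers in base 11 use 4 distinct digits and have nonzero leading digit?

First digit: 10 (nonzero). Second: 10 (not first). Third: 9, etc.
Total: 10 x 10 x 9 x 8.

Final answer: 7200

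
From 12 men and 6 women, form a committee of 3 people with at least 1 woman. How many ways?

Sum over valid woman counts:
C(6,1)C(12,2) = 396
C(6,2)C(12,1) = 180
C(6,3)C(12,0) = 20
Total: 396 + 180 + 20.

Final answer: 596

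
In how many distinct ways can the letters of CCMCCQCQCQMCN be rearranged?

Letters (C:7, M:2, N:1, Q:3). Total letters: 13.
Permutations = 13!/(7! x 3! x 2!).

Final answer: 102960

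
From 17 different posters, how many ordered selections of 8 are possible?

P(17,8) = 17!/(17-8)! = 17!/9!.

Final answer: P(17,8) = 980179200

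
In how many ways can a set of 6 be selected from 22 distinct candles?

C(22,6) = 22!/(6! x 16!).

Final answer: \binom{22}{6} = 74613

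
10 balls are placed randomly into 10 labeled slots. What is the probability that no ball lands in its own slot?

Use the recurrence D(n) = (n-1)(D(n-1) + D(n-2)) with D(0)=1, D(1)=0.
Building up: D(2)=1, D(3)=2, D(4)=9, D(5)=44, D(6)=265, D(7)=1854, D(8)=14833, D(9)=133496, D(10)=1334961.
Total arrangements: 10! = 3628800.
Probability = D(10)/10! = 16481/44800.

Final answer: D(10)/10! = 1334961/3628800 = 0.367879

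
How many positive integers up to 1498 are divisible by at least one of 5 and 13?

Multiples of 5: 299. Multiples of 13: 115. Of both (lcm=65): 23.
By inclusion-exclusion: 299 + 115 - 23.

Final answer: 391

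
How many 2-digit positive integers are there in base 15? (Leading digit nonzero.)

Leading digit: 14 options (nonzero). Other 1 digit(s): 15 options each.
Total: 14 x 15^1.

Final answer: 210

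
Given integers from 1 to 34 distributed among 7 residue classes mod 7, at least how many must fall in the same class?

By pigeonhole with 34 objects and 7 categories: ceiling(34/7).

Final answer: 5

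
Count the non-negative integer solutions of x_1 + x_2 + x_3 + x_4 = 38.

Stars and bars with 38 stars and 3 bars:
C(38+4-1, 4-1) = C(41,3).

Final answer: C(41,3) = 10660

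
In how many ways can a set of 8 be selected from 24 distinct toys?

C(24,8) = 24!/(8! x (24-8)!).

Final answer: C(24,8) = 735471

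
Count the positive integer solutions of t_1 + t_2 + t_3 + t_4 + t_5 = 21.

Substitute t'_i = t_i - 1 (so t'_i >= 0). Then sum t'_i = 21 - 5 = 16.
Stars and bars: C(16+5-1, 5-1) = C(20,4).

Final answer: C(20,4) = 4845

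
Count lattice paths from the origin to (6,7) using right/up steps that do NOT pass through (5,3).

Total paths to (6,7): C(13,7) = 1716.
Paths through (5,3): C(8,3) x C(5,4) = 280.
Avoiding (5,3): 1716 - 280.

Final answer: 1436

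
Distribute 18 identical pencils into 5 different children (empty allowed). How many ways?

Stars and bars: C(n+k-1, k-1) = C(22,4).

Final answer: C(22,4) = 7315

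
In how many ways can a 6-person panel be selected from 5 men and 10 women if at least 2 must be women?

Sum over valid woman counts:
C(10,2)C(5,4) = 225
C(10,3)C(5,3) = 1200
C(10,4)C(5,2) = 2100
C(10,5)C(5,1) = 1260
C(10,6)C(5,0) = 210
Total: 225 + 1200 + 2100 + 1260 + 210.

Final answer: 4995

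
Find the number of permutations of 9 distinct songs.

The number of ways to arrange 9 distinct objects is 9!.

Final answer: 9! = 362880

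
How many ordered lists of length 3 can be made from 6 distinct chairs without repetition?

P(6,3) = 6!/(6-3)! = 6!/3!.

Final answer: P(6,3) = 120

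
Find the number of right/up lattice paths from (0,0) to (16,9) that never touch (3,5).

Total paths to (16,9): C(25,9) = 2042975.
Paths through (3,5): C(8,5) x C(17,4) = 133280.
Avoiding (3,5): 2042975 - 133280.

Final answer: 1909695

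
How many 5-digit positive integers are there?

The leading digit cannot be 0 (9 options); the other 4 digits can be anything (10 options each).
Total: 9 x 10^4.

Final answer: 90000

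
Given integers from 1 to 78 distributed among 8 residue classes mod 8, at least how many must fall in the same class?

By pigeonhole with 78 objects and 8 categories: ceiling(78/8).

Final answer: 10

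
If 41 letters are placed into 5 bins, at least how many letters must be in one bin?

By the pigeonhole principle: ceiling(41/5).

Final answer: 9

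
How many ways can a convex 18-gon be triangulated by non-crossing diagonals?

This is a standard Catalan-number count: the answer is C_n. Here n = 18 - 2 = 16.
C_n = (2n)!/(n!(n+1)!), so C_{16} = 32!/(16! x 17!) = C(32,16)/17 = 601080390/17.

Final answer: C_{16} = 35357670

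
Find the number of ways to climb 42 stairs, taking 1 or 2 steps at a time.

Let f(n) count the ways. The last step is size 1 or 2, so f(n) = f(n-1) + f(n-2) with f(1)=1, f(2)=2.
Building up term by term: f(1)=1, f(2)=2, f(3)=3, f(4)=5, f(5)=8, f(6)=13, f(7)=21, f(8)=34, f(9)=55, f(10)=89, f(11)=144, f(12)=233, f(13)=377, f(14)=610, f(15)=987, f(16)=1597, f(17)=2584, f(18)=4181, f(19)=6765, f(20)=10946, f(21)=17711, f(22)=28657, f(23)=46368, f(24)=75025, f(25)=121393, f(26)=196418, f(27)=317811, f(28)=514229, f(29)=832040, f(30)=1346269, f(31)=2178309, f(32)=3524578, f(33)=5702887, f(34)=9227465, f(35)=14930352, f(36)=24157817, f(37)=39088169, f(38)=63245986, f(39)=102334155, f(40)=165580141, f(41)=267914296, f(42)=433494437.

Final answer: 433494437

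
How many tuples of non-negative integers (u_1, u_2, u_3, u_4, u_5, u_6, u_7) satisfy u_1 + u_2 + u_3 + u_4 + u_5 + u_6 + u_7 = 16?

Stars and bars with 16 stars and 6 bars:
C(16+7-1, 7-1) = C(22,6).

Final answer: C(22,6) = 74613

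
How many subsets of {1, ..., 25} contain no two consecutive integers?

Let a(n) count such subsets of {1, ..., n}. Either n is excluded (a(n-1) ways) or n is included, forcing n-1 out (a(n-2) ways), so a(n) = a(n-1) + a(n-2) with a(1)=2, a(2)=3.
Computing successive values: a(1)=2, a(2)=3, a(3)=5, a(4)=8, a(5)=13, a(6)=21, a(7)=34, a(8)=55, a(9)=89, a(10)=144, a(11)=233, a(12)=377, a(13)=610, a(14)=987, a(15)=1597, a(16)=2584, a(17)=4181, a(18)=6765, a(19)=10946, a(20)=17711, a(21)=28657, a(22)=46368, a(23)=75025, a(24)=121393, a(25)=196418.

Final answer: 196418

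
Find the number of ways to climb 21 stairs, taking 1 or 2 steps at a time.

Let f(n) count the ways. The last step is size 1 or 2, so f(n) = f(n-1) + f(n-2) with f(1)=1, f(2)=2.
Building up term by term: f(1)=1, f(2)=2, f(3)=3, f(4)=5, f(5)=8, f(6)=13, f(7)=21, f(8)=34, f(9)=55, f(10)=89, f(11)=144, f(12)=233, f(13)=377, f(14)=610, f(15)=987, f(16)=1597, f(17)=2584, f(18)=4181, f(19)=6765, f(20)=10946, f(21)=17711.

Final answer: 17711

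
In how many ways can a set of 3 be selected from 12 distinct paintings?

C(12,3) = 12!/(3! x (12-3)!).

Final answer: C(12,3) = 220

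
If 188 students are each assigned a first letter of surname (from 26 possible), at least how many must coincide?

There are 26 possible values for first letter of surname. With 188 students and 26 categories, by pigeonhole: ceiling(188/26).

Final answer: 8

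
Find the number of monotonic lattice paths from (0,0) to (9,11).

Each path has 9 right steps and 11 up steps in some order (20 steps total).
Choose which 11 of the 20 steps are up: C(20,11).

Final answer: C(20,11) = 167960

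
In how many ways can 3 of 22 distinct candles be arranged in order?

P(22,3) = 22!/(22-3)! = 22!/19!.

Final answer: P(22,3) = 9240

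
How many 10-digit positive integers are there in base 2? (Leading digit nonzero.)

These are the integers in [2^9, 2^10), so the count is 2^10 - 2^9 = 1 x 2^9.

Final answer: 512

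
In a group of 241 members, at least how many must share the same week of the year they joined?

There are 52 possible values for week of the year they joined. With 241 members and 52 categories, by pigeonhole: ceiling(241/52).

Final answer: 5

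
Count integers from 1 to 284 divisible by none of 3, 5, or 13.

|div by 3|=94, |div by 5|=56, |div by 13|=21.
|div by 3&5|=18, |div by 3&13|=7, |div by 5&13|=4, |div by all|=1.
By inclusion-exclusion, divisible by at least one: 94+56+21-18-7-4+1 = 143.
Not divisible by any: 284 - 143.

Final answer: 141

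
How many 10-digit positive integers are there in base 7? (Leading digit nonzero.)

These are the integers in [7^9, 7^10), so the count is 7^10 - 7^9 = 6 x 7^9.

Final answer: 242121642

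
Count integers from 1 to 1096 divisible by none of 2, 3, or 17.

|div by 2|=548, |div by 3|=365, |div by 17|=64.
|div by 2&3|=182, |div by 2&17|=32, |div by 3&17|=21, |div by all|=10.
By inclusion-exclusion, divisible by at least one: 548+365+64-182-32-21+10 = 752.
Not divisible by any: 1096 - 752.

Final answer: 344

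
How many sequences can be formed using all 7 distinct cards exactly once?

The number of ways to arrange 7 distinct objects is 7!.

Final answer: 7! = 5040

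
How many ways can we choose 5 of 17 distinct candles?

C(17,5) = 17!/(5! x (17-5)!).

Final answer: C(17,5) = 6188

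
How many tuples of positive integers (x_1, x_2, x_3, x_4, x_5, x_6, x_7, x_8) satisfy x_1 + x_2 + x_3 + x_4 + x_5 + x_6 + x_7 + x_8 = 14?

Substitute x'_i = x_i - 1 (so x'_i >= 0). Then sum x'_i = 14 - 8 = 6.
Stars and bars: C(6+8-1, 8-1) = C(13,7).

Final answer: C(13,7) = 1716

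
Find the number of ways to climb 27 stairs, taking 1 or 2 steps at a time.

Let f(n) be the number of climbs. Removing the last move (1 or 2 steps) gives f(n) = f(n-1) + f(n-2); base cases f(1)=1, f(2)=2.
Iterating the recurrence: f(1)=1, f(2)=2, f(3)=3, f(4)=5, f(5)=8, f(6)=13, f(7)=21, f(8)=34, f(9)=55, f(10)=89, f(11)=144, f(12)=233, f(13)=377, f(14)=610, f(15)=987, f(16)=1597, f(17)=2584, f(18)=4181, f(19)=6765, f(20)=10946, f(21)=17711, f(22)=28657, f(23)=46368, f(24)=75025, f(25)=121393, f(26)=196418, f(27)=317811.

Final answer: 317811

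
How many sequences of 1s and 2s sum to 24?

Let f(n) count the ways. The last step is size 1 or 2, so f(n) = f(n-1) + f(n-2) with f(1)=1, f(2)=2.
Building up term by term: f(1)=1, f(2)=2, f(3)=3, f(4)=5, f(5)=8, f(6)=13, f(7)=21, f(8)=34, f(9)=55, f(10)=89, f(11)=144, f(12)=233, f(13)=377, f(14)=610, f(15)=987, f(16)=1597, f(17)=2584, f(18)=4181, f(19)=6765, f(20)=10946, f(21)=17711, f(22)=28657, f(23)=46368, f(24)=75025.

Final answer: 75025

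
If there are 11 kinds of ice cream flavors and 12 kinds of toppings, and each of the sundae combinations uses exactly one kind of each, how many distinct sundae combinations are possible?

By the multiplication principle: 11 x 12.

Final answer: 132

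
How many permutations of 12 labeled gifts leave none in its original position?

Derangements satisfy D(n) = (n-1)(D(n-1) + D(n-2)), starting from D(0)=1, D(1)=0.
D(2) = 1 x (0 + 1) = 1
D(3) = 2 x (1 + 0) = 2
D(4) = 3 x (2 + 1) = 9
D(5) = 4 x (9 + 2) = 44
D(6) = 5 x (44 + 9) = 265
D(7) = 6 x (265 + 44) = 1854
D(8) = 7 x (1854 + 265) = 14833
D(9) = 8 x (14833 + 1854) = 133496
D(10) = 9 x (133496 + 14833) = 1334961
D(11) = 10 x (1334961 + 133496) = 14684570
D(12) = 11 x (D(11) + D(10)) = 11 x (14684570 + 1334961)

Final answer: D(12) = 176214841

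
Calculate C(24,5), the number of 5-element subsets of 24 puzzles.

C(24,5) = 24!/(5! x (24-5)!).

Final answer: C(24,5) = 42504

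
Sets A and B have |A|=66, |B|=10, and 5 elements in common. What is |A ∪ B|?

|A union B| = |A| + |B| - |A intersect B| = 66 + 10 - 5.

Final answer: 71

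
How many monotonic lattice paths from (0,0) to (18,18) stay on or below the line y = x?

Total monotonic paths to (18,18): C(36,18) = 9075135300.
Paths that cross above y=x (reflection bijection): C(36,19) = 8597496600.
Valid Dyck paths: 9075135300 - 8597496600.
(This is the Catalan number C_{18}.)

Final answer: C_{18} = 477638700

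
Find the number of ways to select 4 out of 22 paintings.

C(22,4) = 22!/(4! x 18!).

Final answer: \binom{22}{4} = 7315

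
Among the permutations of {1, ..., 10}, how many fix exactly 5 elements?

Choose which 5 elements are fixed: C(10,5) = 252.
Derange the remaining 5 using D(j) = (j-1)(D(j-1) + D(j-2)), D(0)=1, D(1)=0: D(2)=1, D(3)=2, D(4)=9, D(5)=44.
Total: 252 x 44.

Final answer: C(10,5) D(5) = 11088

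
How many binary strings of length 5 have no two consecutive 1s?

Let a(n) count valid strings. If the last bit is 0 the prefix is any valid string of length n-1; if it is 1 the string must end in 01 with a valid prefix of length n-2. So a(n) = a(n-1) + a(n-2), a(1)=2, a(2)=3.
Building up term by term: a(1)=2, a(2)=3, a(3)=5, a(4)=8, a(5)=13.

Final answer: 13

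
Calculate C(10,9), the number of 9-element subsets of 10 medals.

C(10,9) = 10!/(9! x 1!).

Final answer: \binom{10}{9} = 10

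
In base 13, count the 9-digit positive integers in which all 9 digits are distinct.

The leading digit has 12 choices (anything but zero); the next has 12 (anything but the first), then 11, and so on, one fewer each time.
Total: 12 x 12 x 11 x 10 x 9 x 8 x 7 x 6 x 5.

Final answer: 239500800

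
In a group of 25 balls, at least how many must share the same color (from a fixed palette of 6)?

There are 6 possible values for color (from a fixed palette of 6). With 25 balls and 6 categories, by pigeonhole: ceiling(25/6).

Final answer: 5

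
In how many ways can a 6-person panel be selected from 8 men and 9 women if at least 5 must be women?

Sum over valid woman counts:
C(9,5)C(8,1) = 1008
C(9,6)C(8,0) = 84
Total: 1008 + 84.

Final answer: 1092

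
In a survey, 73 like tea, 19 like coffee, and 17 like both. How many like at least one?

|A union B| = |A| + |B| - |A intersect B| = 73 + 19 - 17.

Final answer: 75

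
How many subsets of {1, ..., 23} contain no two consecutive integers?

Let a(n) count such subsets of {1, ..., n}. Either n is excluded (a(n-1) ways) or n is included, forcing n-1 out (a(n-2) ways), so a(n) = a(n-1) + a(n-2) with a(1)=2, a(2)=3.
Computing successive values: a(1)=2, a(2)=3, a(3)=5, a(4)=8, a(5)=13, a(6)=21, a(7)=34, a(8)=55, a(9)=89, a(10)=144, a(11)=233, a(12)=377, a(13)=610, a(14)=987, a(15)=1597, a(16)=2584, a(17)=4181, a(18)=6765, a(19)=10946, a(20)=17711, a(21)=28657, a(22)=46368, a(23)=75025.

Final answer: 75025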